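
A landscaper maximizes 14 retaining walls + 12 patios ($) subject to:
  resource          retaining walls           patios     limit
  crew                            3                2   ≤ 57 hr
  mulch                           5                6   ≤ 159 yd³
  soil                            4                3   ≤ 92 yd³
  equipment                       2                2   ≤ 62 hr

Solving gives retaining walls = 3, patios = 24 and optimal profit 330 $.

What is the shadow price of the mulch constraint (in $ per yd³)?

1

Check each constraint at x*: crew 57/57 (tight); mulch 159/159 (tight); soil 84/92 (slack 8); equipment 54/62 (slack 8).
Since soil, equipment are not tight, their duals are 0.
The binding rows give the dual system: 3·y_crew + 5·y_mulch = 14 and 2·y_crew + 6·y_mulch = 12.
→ y_crew = 3 and y_mulch = 1.
Shadow price of mulch = 1.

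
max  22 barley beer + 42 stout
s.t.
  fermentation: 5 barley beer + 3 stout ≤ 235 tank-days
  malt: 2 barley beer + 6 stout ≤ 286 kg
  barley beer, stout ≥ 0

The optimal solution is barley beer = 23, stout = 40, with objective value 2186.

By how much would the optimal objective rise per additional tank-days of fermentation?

2

At the optimum: fermentation uses 235 of 235 (binding); malt uses 286 of 286 (binding).
Dual feasibility on the basic columns requires 5·y_fermentation + 2·y_malt = 22, 3·y_fermentation + 6·y_malt = 42.
This yields shadow prices y_fermentation = 2, y_malt = 6.
Shadow price of fermentation = 2.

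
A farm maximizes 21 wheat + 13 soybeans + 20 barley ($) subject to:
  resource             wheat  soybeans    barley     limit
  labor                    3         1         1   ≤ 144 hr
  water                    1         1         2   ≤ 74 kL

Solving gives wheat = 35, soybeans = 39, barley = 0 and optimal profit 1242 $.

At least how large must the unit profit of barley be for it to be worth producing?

22

Both labor and water are binding at x*.
The binding rows give the dual system: 3·y_labor + 1·y_water = 21 and 1·y_labor + 1·y_water = 13.
Solving: y_labor = 4, y_water = 9.
barley enters the basis when its profit ≥ yᵀa₃ = 4·1 + 9·2 = 22.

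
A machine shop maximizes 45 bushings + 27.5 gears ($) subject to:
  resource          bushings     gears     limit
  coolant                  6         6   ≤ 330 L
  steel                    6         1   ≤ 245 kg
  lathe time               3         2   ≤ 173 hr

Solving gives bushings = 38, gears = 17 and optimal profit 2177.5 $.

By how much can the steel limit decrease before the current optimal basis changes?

190

Binding constraints: coolant, steel. The basis is B = [[6,6],[6,1]] with det -30.
Per unit decrease in steel, x* moves by d = (-0.2, 0.2).
The basis stays optimal until bushings reaches 0; allowable decrease = 190 kg.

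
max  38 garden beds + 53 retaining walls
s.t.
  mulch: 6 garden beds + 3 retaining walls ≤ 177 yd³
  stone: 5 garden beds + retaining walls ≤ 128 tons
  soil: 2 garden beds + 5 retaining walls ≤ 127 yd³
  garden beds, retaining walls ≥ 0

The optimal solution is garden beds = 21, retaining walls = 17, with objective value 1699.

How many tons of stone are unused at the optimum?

stone used = 5·21 + 1·17 = 122; slack = 128 − 122 = 6.

6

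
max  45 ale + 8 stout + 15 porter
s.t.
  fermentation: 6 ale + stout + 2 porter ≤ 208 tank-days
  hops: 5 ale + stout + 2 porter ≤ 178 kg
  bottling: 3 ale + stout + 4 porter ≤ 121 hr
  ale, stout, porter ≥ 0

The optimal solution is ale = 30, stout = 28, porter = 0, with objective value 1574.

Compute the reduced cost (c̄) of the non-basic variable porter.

Binding: fermentation and hops. Non-binding: bottling (3 unused).
Since bottling is not tight, its dual is 0.
From A_Bᵀ y = c: 6·y_fermentation + 5·y_hops = 45; 1·y_fermentation + 1·y_hops = 8.
This yields shadow prices y_fermentation = 5, y_hops = 3.
Reduced cost of porter: c₃ − yᵀa₃ = 15 − (5·2 + 3·2) = 15 − 16 = -1.

-1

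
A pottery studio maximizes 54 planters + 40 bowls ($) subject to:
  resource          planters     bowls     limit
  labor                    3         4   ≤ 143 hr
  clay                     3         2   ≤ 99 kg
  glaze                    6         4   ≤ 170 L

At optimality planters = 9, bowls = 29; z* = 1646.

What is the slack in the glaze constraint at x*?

glaze used = 6·9 + 4·29 = 170; slack = 170 − 170 = 0.

0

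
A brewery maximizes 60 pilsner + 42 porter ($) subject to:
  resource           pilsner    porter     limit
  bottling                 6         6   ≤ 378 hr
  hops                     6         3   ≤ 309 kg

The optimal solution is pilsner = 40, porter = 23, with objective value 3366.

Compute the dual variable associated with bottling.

At the optimum: bottling uses 378 of 378 (binding); hops uses 309 of 309 (binding).
From A_Bᵀ y = c: 6·y_bottling + 6·y_hops = 60; 6·y_bottling + 3·y_hops = 42.
Solving: y_bottling = 4, y_hops = 6.
Shadow price of bottling = 4.

4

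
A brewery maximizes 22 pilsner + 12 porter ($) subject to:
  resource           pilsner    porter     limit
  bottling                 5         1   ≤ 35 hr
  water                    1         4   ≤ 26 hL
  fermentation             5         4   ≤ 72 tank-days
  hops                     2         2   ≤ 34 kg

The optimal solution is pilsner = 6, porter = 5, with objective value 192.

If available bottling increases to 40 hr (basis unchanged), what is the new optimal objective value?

Binding: bottling and water. Non-binding: fermentation (22 unused), hops (12 unused).
Since fermentation, hops are not tight, their duals are 0.
Dual feasibility on the basic columns requires 5·y_bottling + 1·y_water = 22, 1·y_bottling + 4·y_water = 12.
This yields shadow prices y_bottling = 4, y_water = 2.
Δz = y_bottling·Δb = 4 × (5) = 20, so new z* = 192 + 20 = 212.

212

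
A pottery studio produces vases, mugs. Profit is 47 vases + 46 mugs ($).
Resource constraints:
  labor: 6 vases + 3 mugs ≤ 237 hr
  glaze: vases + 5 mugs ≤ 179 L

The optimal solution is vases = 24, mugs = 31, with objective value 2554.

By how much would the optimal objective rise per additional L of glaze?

5

Both labor and glaze are binding at x*.
The binding rows give the dual system: 6·y_labor + 1·y_glaze = 47 and 3·y_labor + 5·y_glaze = 46.
This yields shadow prices y_labor = 7, y_glaze = 5.
Shadow price of glaze = 5.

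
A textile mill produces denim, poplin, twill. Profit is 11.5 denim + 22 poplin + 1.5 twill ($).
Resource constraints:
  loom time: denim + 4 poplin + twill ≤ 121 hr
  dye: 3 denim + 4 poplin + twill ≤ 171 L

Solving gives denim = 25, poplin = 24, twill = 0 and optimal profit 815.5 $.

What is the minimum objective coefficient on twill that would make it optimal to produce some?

Both loom time and dye are binding at x*.
Dual feasibility on the basic columns requires 1·y_loom time + 3·y_dye = 11.5, 4·y_loom time + 4·y_dye = 22.
→ y_loom time = 2.5 and y_dye = 3.
twill enters the basis when its profit ≥ yᵀa₃ = 2.5·1 + 3·1 = 5.5.

5.5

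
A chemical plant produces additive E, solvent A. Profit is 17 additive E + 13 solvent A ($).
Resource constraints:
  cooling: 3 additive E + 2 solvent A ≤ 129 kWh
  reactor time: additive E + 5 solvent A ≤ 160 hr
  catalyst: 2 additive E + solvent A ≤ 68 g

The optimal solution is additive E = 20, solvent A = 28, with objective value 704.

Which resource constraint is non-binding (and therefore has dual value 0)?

cooling: 116/129 (slack 13)
reactor time: 160/160 (binding)
catalyst: 68/68 (binding)
By complementary slackness, a constraint with positive slack has shadow price 0 → cooling.

cooling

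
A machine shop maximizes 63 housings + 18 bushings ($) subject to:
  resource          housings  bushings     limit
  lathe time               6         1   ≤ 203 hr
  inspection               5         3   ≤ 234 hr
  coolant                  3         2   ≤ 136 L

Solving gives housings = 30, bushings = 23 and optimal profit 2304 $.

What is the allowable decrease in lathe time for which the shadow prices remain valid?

135

Binding constraints: lathe time, coolant. The basis is B = [[6,1],[3,2]] with det 9.
Per unit decrease in lathe time, x* moves by d = (-0.2222, 0.3333).
The basis stays optimal until housings reaches 0; allowable decrease = 135 hr.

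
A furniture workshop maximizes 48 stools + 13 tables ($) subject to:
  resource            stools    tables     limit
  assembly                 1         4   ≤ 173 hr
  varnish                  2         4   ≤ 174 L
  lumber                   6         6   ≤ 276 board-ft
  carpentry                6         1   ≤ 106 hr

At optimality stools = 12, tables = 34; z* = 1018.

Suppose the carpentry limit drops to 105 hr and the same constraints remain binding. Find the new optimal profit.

1011

Binding: lumber and carpentry. Non-binding: assembly (25 unused), varnish (14 unused).
Slack constraints have shadow price 0 (complementary slackness).
The binding rows give the dual system: 6·y_lumber + 6·y_carpentry = 48 and 6·y_lumber + 1·y_carpentry = 13.
This yields shadow prices y_lumber = 1, y_carpentry = 7.
Δz = y_carpentry·Δb = 7 × (-1) = -7, so new z* = 1018 − 7 = 1011.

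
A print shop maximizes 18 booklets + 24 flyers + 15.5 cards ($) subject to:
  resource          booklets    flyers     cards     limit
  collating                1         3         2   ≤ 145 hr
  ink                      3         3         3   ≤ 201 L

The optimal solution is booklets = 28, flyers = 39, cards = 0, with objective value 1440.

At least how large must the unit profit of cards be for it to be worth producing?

Both collating and ink are binding at x*.
The binding rows give the dual system: 1·y_collating + 3·y_ink = 18 and 3·y_collating + 3·y_ink = 24.
Solving: y_collating = 3, y_ink = 5.
cards enters the basis when its profit ≥ yᵀa₃ = 3·2 + 5·3 = 21.

21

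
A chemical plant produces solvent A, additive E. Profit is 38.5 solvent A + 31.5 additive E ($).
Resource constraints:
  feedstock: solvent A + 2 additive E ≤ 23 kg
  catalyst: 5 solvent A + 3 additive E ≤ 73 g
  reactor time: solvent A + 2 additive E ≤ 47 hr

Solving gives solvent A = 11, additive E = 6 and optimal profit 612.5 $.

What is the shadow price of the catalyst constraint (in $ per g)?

6.5

At the optimum: feedstock uses 23 of 23 (binding); catalyst uses 73 of 73 (binding); reactor time uses 23 of 47 (slack = 24).
Slack constraints have shadow price 0 (complementary slackness).
Dual feasibility on the basic columns requires 1·y_feedstock + 5·y_catalyst = 38.5, 2·y_feedstock + 3·y_catalyst = 31.5.
Solving: y_feedstock = 6, y_catalyst = 6.5.
Shadow price of catalyst = 6.5.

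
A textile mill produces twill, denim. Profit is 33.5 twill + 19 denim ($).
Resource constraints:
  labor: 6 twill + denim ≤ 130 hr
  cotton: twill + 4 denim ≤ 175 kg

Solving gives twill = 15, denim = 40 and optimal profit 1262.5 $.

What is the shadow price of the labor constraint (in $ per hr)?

Both labor and cotton are binding at x*.
The binding rows give the dual system: 6·y_labor + 1·y_cotton = 33.5 and 1·y_labor + 4·y_cotton = 19.
Solving: y_labor = 5, y_cotton = 3.5.
Shadow price of labor = 5.

5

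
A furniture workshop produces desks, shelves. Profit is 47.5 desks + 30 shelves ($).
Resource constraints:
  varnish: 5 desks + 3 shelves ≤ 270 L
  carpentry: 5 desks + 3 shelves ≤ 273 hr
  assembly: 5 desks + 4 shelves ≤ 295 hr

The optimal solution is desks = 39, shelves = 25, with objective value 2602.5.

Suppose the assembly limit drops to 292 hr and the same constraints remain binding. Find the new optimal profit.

Binding: varnish and assembly. Non-binding: carpentry (3 unused).
Since carpentry is not tight, its dual is 0.
Dual feasibility on the basic columns requires 5·y_varnish + 5·y_assembly = 47.5, 3·y_varnish + 4·y_assembly = 30.
→ y_varnish = 8 and y_assembly = 1.5.
Δz = y_assembly·Δb = 1.5 × (-3) = -4.5, so new z* = 2602.5 − 4.5 = 2598.

2598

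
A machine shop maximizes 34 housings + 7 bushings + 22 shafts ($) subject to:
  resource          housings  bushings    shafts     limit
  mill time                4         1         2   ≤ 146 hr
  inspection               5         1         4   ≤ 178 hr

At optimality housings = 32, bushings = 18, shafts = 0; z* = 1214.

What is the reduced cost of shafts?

At the optimum: mill time uses 146 of 146 (binding); inspection uses 178 of 178 (binding).
From A_Bᵀ y = c: 4·y_mill time + 5·y_inspection = 34; 1·y_mill time + 1·y_inspection = 7.
Solving: y_mill time = 1, y_inspection = 6.
Reduced cost of shafts: c₃ − yᵀa₃ = 22 − (1·2 + 6·4) = 22 − 26 = -4.

-4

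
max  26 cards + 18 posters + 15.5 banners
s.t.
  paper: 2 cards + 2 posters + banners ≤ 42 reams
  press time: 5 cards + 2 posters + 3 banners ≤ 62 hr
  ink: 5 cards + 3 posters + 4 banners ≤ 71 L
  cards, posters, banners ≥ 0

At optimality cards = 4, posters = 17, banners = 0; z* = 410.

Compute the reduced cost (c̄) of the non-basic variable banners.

-3.5

At the optimum: paper uses 42 of 42 (binding); press time uses 54 of 62 (slack = 8); ink uses 71 of 71 (binding).
By complementary slackness, y = 0 for the non-binding constraint.
The binding rows give the dual system: 2·y_paper + 5·y_ink = 26 and 2·y_paper + 3·y_ink = 18.
This yields shadow prices y_paper = 3, y_ink = 4.
Reduced cost of banners: c₃ − yᵀa₃ = 15.5 − (3·1 + 4·4) = 15.5 − 19 = -3.5.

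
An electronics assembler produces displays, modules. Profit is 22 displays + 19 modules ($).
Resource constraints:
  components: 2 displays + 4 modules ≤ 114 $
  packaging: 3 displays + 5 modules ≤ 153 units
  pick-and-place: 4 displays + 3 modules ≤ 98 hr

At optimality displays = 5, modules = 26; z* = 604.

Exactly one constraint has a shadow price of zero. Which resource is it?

components: 114/114 (binding)
packaging: 145/153 (slack 8)
pick-and-place: 98/98 (binding)
By complementary slackness, a constraint with positive slack has shadow price 0 → packaging.

packaging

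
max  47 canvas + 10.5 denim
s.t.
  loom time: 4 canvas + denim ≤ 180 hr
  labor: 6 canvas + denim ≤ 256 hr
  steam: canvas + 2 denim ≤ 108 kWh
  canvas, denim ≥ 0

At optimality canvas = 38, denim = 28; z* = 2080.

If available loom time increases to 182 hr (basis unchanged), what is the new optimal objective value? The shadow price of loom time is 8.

2096

Δb = 2, so new z* = 2080 + (8)·(2) = 2080 + 16 = 2096.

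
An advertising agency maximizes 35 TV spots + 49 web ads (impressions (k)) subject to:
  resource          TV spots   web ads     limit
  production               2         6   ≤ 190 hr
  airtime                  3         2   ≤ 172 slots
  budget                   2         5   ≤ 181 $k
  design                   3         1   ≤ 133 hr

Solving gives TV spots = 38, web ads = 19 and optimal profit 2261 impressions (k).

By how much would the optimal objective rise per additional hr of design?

7

At the optimum: production uses 190 of 190 (binding); airtime uses 152 of 172 (slack = 20); budget uses 171 of 181 (slack = 10); design uses 133 of 133 (binding).
Since airtime, budget are not tight, their duals are 0.
From A_Bᵀ y = c: 2·y_production + 3·y_design = 35; 6·y_production + 1·y_design = 49.
This yields shadow prices y_production = 7, y_design = 7.
Shadow price of design = 7.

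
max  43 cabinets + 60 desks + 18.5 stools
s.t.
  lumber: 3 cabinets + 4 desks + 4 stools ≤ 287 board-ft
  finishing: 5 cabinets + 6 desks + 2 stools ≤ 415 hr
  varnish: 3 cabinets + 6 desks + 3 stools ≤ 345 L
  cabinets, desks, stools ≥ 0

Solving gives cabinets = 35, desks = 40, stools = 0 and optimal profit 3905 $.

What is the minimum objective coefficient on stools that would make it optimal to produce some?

23.5

At the optimum: lumber uses 265 of 287 (slack = 22); finishing uses 415 of 415 (binding); varnish uses 345 of 345 (binding).
Since lumber is not tight, its dual is 0.
The binding rows give the dual system: 5·y_finishing + 3·y_varnish = 43 and 6·y_finishing + 6·y_varnish = 60.
Solving: y_finishing = 6.5, y_varnish = 3.5.
stools enters the basis when its profit ≥ yᵀa₃ = 6.5·2 + 3.5·3 = 23.5.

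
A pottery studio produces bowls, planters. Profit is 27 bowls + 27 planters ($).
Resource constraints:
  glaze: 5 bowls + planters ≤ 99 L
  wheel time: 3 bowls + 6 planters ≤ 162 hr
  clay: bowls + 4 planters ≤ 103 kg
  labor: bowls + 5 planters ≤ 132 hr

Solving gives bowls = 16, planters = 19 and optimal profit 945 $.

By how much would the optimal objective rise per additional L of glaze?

3

At the optimum: glaze uses 99 of 99 (binding); wheel time uses 162 of 162 (binding); clay uses 92 of 103 (slack = 11); labor uses 111 of 132 (slack = 21).
By complementary slackness, y = 0 for the non-binding constraints.
Dual feasibility on the basic columns requires 5·y_glaze + 3·y_wheel time = 27, 1·y_glaze + 6·y_wheel time = 27.
→ y_glaze = 3 and y_wheel time = 4.
Shadow price of glaze = 3.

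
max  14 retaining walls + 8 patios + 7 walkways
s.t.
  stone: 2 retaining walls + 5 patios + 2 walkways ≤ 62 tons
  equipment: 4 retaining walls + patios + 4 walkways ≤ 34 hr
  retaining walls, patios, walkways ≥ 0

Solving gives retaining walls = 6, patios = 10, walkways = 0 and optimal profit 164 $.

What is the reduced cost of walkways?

At the optimum: stone uses 62 of 62 (binding); equipment uses 34 of 34 (binding).
Dual feasibility on the basic columns requires 2·y_stone + 4·y_equipment = 14, 5·y_stone + 1·y_equipment = 8.
This yields shadow prices y_stone = 1, y_equipment = 3.
Reduced cost of walkways: c₃ − yᵀa₃ = 7 − (1·2 + 3·4) = 7 − 14 = -7.

-7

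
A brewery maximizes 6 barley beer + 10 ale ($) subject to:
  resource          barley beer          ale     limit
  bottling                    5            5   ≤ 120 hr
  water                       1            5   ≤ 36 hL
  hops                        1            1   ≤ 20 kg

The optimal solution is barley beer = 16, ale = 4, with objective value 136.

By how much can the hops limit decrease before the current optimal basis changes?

12.8

Binding constraints: water, hops. The basis is B = [[1,5],[1,1]] with det -4.
Per unit decrease in hops, x* moves by d = (-1.25, 0.25).
The basis stays optimal until barley beer reaches 0; allowable decrease = 12.8 kg.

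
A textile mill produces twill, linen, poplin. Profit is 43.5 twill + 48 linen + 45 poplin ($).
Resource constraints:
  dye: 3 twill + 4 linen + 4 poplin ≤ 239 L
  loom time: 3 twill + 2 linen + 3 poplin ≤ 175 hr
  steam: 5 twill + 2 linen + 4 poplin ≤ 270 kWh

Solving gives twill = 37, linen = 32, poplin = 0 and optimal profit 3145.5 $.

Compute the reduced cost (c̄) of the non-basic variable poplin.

At the optimum: dye uses 239 of 239 (binding); loom time uses 175 of 175 (binding); steam uses 249 of 270 (slack = 21).
Since steam is not tight, its dual is 0.
Dual feasibility on the basic columns requires 3·y_dye + 3·y_loom time = 43.5, 4·y_dye + 2·y_loom time = 48.
→ y_dye = 9.5 and y_loom time = 5.
Reduced cost of poplin: c₃ − yᵀa₃ = 45 − (9.5·4 + 5·3) = 45 − 53 = -8.

-8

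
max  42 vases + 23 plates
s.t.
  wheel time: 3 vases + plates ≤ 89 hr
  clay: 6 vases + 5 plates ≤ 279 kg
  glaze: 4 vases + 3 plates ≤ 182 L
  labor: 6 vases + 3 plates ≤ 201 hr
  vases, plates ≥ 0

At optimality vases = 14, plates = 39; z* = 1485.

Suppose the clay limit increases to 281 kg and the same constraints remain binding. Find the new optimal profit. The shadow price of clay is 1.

1487

Δb = 2, so new z* = 1485 + (1)·(2) = 1485 + 2 = 1487.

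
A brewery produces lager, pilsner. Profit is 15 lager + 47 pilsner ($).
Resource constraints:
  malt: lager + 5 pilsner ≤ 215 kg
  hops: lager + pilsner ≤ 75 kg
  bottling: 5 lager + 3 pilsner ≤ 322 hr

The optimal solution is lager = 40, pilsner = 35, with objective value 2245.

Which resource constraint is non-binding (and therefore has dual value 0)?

malt: 215/215 (binding)
hops: 75/75 (binding)
bottling: 305/322 (slack 17)
By complementary slackness, a constraint with positive slack has shadow price 0 → bottling.

bottling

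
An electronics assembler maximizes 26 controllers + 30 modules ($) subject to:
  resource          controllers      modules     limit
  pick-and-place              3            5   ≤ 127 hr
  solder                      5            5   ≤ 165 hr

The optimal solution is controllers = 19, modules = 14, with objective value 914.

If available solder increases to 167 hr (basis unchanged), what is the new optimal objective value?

Both pick-and-place and solder are binding at x*.
The binding rows give the dual system: 3·y_pick-and-place + 5·y_solder = 26 and 5·y_pick-and-place + 5·y_solder = 30.
This yields shadow prices y_pick-and-place = 2, y_solder = 4.
Δz = y_solder·Δb = 4 × (2) = 8, so new z* = 914 + 8 = 922.

922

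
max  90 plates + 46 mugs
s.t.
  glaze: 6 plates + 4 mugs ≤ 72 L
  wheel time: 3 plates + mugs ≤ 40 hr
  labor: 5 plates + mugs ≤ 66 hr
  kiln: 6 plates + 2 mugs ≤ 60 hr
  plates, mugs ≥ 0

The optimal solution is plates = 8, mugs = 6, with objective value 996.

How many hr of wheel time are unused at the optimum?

wheel time used = 3·8 + 1·6 = 30; slack = 40 − 30 = 10.

10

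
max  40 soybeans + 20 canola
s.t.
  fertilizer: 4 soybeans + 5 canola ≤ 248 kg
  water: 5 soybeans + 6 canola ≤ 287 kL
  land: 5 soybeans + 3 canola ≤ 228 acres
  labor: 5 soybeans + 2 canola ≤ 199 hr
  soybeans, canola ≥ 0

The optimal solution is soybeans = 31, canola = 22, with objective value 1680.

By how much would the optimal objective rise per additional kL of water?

Binding: water and labor. Non-binding: fertilizer (14 unused), land (7 unused).
By complementary slackness, y = 0 for the non-binding constraints.
Dual feasibility on the basic columns requires 5·y_water + 5·y_labor = 40, 6·y_water + 2·y_labor = 20.
→ y_water = 1 and y_labor = 7.
Shadow price of water = 1.

1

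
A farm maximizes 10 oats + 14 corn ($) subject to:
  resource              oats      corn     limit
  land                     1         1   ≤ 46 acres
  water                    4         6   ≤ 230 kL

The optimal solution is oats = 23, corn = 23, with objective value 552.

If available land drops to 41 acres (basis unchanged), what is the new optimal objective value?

542

At the optimum: land uses 46 of 46 (binding); water uses 230 of 230 (binding).
The binding rows give the dual system: 1·y_land + 4·y_water = 10 and 1·y_land + 6·y_water = 14.
→ y_land = 2 and y_water = 2.
Δz = y_land·Δb = 2 × (-5) = -10, so new z* = 552 − 10 = 542.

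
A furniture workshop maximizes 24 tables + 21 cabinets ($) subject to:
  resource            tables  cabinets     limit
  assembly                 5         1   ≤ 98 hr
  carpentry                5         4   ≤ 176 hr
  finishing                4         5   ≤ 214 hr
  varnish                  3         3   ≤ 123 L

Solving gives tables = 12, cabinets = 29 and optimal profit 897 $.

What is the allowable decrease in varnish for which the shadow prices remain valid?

1.8

Binding constraints: carpentry, varnish. The basis is B = [[5,4],[3,3]] with det 3.
Per unit decrease in varnish, x* moves by d = (1.3333, -1.6667).
The basis stays optimal until assembly becomes binding; allowable decrease = 1.8 L.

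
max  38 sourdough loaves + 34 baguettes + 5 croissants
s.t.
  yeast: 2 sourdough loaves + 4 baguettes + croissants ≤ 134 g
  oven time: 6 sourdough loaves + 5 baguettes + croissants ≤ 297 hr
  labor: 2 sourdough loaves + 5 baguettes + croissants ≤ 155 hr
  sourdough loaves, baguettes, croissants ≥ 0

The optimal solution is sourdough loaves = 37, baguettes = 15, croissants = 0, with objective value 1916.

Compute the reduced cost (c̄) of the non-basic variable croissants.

-2

Binding: yeast and oven time. Non-binding: labor (6 unused).
By complementary slackness, y = 0 for the non-binding constraint.
Dual feasibility on the basic columns requires 2·y_yeast + 6·y_oven time = 38, 4·y_yeast + 5·y_oven time = 34.
→ y_yeast = 1 and y_oven time = 6.
Reduced cost of croissants: c₃ − yᵀa₃ = 5 − (1·1 + 6·1) = 5 − 7 = -2.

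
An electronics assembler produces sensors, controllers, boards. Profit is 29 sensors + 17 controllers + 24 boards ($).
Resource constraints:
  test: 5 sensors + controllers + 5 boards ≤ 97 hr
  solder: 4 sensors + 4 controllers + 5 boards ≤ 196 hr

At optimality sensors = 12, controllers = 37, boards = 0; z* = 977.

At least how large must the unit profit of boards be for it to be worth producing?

32.5

Check each constraint at x*: test 97/97 (tight); solder 196/196 (tight).
The binding rows give the dual system: 5·y_test + 4·y_solder = 29 and 1·y_test + 4·y_solder = 17.
→ y_test = 3 and y_solder = 3.5.
boards enters the basis when its profit ≥ yᵀa₃ = 3·5 + 3.5·5 = 32.5.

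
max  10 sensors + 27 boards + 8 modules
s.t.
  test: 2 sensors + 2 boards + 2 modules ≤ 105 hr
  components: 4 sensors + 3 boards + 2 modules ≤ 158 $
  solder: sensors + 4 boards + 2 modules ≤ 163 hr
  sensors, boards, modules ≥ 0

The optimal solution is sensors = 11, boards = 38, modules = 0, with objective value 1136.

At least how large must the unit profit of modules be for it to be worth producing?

14

Binding: components and solder. Non-binding: test (7 unused).
By complementary slackness, y = 0 for the non-binding constraint.
Dual feasibility on the basic columns requires 4·y_components + 1·y_solder = 10, 3·y_components + 4·y_solder = 27.
This yields shadow prices y_components = 1, y_solder = 6.
modules enters the basis when its profit ≥ yᵀa₃ = 1·2 + 6·2 = 14.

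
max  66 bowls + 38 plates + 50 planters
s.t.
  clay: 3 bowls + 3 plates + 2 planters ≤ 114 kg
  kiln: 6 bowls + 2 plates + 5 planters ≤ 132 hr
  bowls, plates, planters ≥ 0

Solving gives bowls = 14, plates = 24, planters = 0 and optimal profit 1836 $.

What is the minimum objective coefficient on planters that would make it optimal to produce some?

51

Check each constraint at x*: clay 114/114 (tight); kiln 132/132 (tight).
From A_Bᵀ y = c: 3·y_clay + 6·y_kiln = 66; 3·y_clay + 2·y_kiln = 38.
Solving: y_clay = 8, y_kiln = 7.
planters enters the basis when its profit ≥ yᵀa₃ = 8·2 + 7·5 = 51.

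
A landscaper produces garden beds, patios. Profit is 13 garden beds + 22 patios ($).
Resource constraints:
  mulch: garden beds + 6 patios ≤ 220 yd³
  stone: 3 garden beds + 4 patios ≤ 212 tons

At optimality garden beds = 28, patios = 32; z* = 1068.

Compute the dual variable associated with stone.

4

At the optimum: mulch uses 220 of 220 (binding); stone uses 212 of 212 (binding).
From A_Bᵀ y = c: 1·y_mulch + 3·y_stone = 13; 6·y_mulch + 4·y_stone = 22.
Solving: y_mulch = 1, y_stone = 4.
Shadow price of stone = 4.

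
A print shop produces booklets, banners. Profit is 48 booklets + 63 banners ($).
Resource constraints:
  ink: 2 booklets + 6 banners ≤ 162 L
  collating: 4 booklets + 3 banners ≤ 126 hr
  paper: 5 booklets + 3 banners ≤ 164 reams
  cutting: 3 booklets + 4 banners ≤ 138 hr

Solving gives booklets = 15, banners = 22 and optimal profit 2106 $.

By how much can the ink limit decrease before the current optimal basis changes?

Binding constraints: ink, collating. The basis is B = [[2,6],[4,3]] with det -18.
Per unit decrease in ink, x* moves by d = (0.1667, -0.2222).
The basis stays optimal until banners reaches 0; allowable decrease = 99 L.

99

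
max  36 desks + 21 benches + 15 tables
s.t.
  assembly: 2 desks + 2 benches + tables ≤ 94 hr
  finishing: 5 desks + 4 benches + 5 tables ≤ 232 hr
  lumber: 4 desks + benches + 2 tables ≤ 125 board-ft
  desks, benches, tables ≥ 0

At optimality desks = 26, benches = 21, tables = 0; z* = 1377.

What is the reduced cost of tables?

Check each constraint at x*: assembly 94/94 (tight); finishing 214/232 (slack 18); lumber 125/125 (tight).
Slack constraints have shadow price 0 (complementary slackness).
Dual feasibility on the basic columns requires 2·y_assembly + 4·y_lumber = 36, 2·y_assembly + 1·y_lumber = 21.
Solving: y_assembly = 8, y_lumber = 5.
Reduced cost of tables: c₃ − yᵀa₃ = 15 − (8·1 + 5·2) = 15 − 18 = -3.

-3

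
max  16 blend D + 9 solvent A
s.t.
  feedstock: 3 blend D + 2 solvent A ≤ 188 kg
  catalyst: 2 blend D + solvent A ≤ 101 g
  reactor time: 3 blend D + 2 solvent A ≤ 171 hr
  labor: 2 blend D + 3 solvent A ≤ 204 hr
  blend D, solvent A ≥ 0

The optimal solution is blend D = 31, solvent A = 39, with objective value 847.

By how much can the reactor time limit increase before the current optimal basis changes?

6.25

Binding constraints: catalyst, reactor time. The basis is B = [[2,1],[3,2]] with det 1.
Per unit increase in reactor time, x* moves by d = (-1, 2).
The basis stays optimal until labor becomes binding; allowable increase = 6.25 hr.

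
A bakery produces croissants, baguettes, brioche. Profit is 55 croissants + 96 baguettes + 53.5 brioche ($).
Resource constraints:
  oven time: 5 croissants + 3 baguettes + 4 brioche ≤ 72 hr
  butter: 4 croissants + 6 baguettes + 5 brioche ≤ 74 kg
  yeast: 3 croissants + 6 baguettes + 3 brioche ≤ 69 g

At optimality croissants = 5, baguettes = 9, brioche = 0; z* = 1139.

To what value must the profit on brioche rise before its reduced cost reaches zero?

Check each constraint at x*: oven time 52/72 (slack 20); butter 74/74 (tight); yeast 69/69 (tight).
Slack constraints have shadow price 0 (complementary slackness).
From A_Bᵀ y = c: 4·y_butter + 3·y_yeast = 55; 6·y_butter + 6·y_yeast = 96.
Solving: y_butter = 7, y_yeast = 9.
brioche enters the basis when its profit ≥ yᵀa₃ = 7·5 + 9·3 = 62.

62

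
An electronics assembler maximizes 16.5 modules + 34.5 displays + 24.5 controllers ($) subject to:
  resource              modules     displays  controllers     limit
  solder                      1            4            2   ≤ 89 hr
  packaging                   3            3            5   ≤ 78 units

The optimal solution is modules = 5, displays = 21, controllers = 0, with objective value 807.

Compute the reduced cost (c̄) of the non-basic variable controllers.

Check each constraint at x*: solder 89/89 (tight); packaging 78/78 (tight).
Dual feasibility on the basic columns requires 1·y_solder + 3·y_packaging = 16.5, 4·y_solder + 3·y_packaging = 34.5.
→ y_solder = 6 and y_packaging = 3.5.
Reduced cost of controllers: c₃ − yᵀa₃ = 24.5 − (6·2 + 3.5·5) = 24.5 − 29.5 = -5.

-5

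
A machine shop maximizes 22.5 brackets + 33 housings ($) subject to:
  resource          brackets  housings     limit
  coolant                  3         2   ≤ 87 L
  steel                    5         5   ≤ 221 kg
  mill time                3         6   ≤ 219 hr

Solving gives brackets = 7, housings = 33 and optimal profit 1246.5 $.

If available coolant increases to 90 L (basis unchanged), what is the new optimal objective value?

1255.5

At the optimum: coolant uses 87 of 87 (binding); steel uses 200 of 221 (slack = 21); mill time uses 219 of 219 (binding).
Slack constraints have shadow price 0 (complementary slackness).
From A_Bᵀ y = c: 3·y_coolant + 3·y_mill time = 22.5; 2·y_coolant + 6·y_mill time = 33.
This yields shadow prices y_coolant = 3, y_mill time = 4.5.
Δz = y_coolant·Δb = 3 × (3) = 9, so new z* = 1246.5 + 9 = 1255.5.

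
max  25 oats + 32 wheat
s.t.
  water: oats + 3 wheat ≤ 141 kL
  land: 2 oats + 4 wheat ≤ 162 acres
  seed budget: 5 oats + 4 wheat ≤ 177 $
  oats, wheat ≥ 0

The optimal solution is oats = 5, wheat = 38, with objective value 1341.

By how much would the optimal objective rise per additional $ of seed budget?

3

At the optimum: water uses 119 of 141 (slack = 22); land uses 162 of 162 (binding); seed budget uses 177 of 177 (binding).
Slack constraints have shadow price 0 (complementary slackness).
The binding rows give the dual system: 2·y_land + 5·y_seed budget = 25 and 4·y_land + 4·y_seed budget = 32.
Solving: y_land = 5, y_seed budget = 3.
Shadow price of seed budget = 3.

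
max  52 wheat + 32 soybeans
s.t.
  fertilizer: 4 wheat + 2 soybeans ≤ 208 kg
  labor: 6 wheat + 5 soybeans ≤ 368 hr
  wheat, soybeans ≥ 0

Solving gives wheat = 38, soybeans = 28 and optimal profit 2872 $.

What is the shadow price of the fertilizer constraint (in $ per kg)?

Check each constraint at x*: fertilizer 208/208 (tight); labor 368/368 (tight).
Dual feasibility on the basic columns requires 4·y_fertilizer + 6·y_labor = 52, 2·y_fertilizer + 5·y_labor = 32.
→ y_fertilizer = 8.5 and y_labor = 3.
Shadow price of fertilizer = 8.5.

8.5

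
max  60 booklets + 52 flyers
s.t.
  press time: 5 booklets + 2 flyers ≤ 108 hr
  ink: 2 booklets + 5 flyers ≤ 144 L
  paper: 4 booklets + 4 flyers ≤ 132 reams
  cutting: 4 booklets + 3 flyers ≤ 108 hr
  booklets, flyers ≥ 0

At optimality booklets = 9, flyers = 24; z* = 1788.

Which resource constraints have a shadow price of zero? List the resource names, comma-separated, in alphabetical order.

ink, press time

press time: 93/108 (slack 15)
ink: 138/144 (slack 6)
paper: 132/132 (binding)
cutting: 108/108 (binding)
By complementary slackness, a constraint with positive slack has shadow price 0 → ink, press time.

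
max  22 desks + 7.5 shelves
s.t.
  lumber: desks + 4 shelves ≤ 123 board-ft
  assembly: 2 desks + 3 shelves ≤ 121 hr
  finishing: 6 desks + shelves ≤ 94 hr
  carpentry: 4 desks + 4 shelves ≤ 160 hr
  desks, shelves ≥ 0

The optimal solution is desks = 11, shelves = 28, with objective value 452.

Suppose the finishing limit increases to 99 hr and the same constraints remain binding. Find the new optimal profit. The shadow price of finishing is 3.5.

469.5

Δb = 5, so new z* = 452 + (3.5)·(5) = 452 + 17.5 = 469.5.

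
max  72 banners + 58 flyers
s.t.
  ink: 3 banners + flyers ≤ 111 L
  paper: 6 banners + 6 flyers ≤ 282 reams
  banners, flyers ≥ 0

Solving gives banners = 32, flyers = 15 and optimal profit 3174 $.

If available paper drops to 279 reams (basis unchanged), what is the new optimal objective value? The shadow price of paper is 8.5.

3148.5

Δb = -3, so new z* = 3174 + (8.5)·(-3) = 3174 − 25.5 = 3148.5.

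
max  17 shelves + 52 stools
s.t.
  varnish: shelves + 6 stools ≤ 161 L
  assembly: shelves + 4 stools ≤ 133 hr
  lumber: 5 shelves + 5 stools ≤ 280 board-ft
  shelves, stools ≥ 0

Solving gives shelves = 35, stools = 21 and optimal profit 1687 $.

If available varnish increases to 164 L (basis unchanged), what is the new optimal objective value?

Binding: varnish and lumber. Non-binding: assembly (14 unused).
Since assembly is not tight, its dual is 0.
Dual feasibility on the basic columns requires 1·y_varnish + 5·y_lumber = 17, 6·y_varnish + 5·y_lumber = 52.
→ y_varnish = 7 and y_lumber = 2.
Δz = y_varnish·Δb = 7 × (3) = 21, so new z* = 1687 + 21 = 1708.

1708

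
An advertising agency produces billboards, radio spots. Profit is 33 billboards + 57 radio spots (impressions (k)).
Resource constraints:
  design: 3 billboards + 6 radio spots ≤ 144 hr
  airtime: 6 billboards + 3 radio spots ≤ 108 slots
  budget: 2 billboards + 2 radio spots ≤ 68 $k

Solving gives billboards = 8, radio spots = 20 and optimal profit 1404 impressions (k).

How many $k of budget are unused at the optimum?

12

budget used = 2·8 + 2·20 = 56; slack = 68 − 56 = 12.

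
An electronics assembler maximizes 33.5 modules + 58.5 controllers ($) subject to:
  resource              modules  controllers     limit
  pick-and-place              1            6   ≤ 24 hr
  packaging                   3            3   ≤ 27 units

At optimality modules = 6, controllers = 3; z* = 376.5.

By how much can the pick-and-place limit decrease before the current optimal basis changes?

15

Binding constraints: pick-and-place, packaging. The basis is B = [[1,6],[3,3]] with det -15.
Per unit decrease in pick-and-place, x* moves by d = (0.2, -0.2).
The basis stays optimal until controllers reaches 0; allowable decrease = 15 hr.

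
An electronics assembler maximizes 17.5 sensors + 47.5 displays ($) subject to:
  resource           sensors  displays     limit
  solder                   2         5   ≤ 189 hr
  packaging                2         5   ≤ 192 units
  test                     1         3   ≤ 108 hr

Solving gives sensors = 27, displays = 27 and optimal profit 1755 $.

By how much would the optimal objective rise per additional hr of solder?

5

At the optimum: solder uses 189 of 189 (binding); packaging uses 189 of 192 (slack = 3); test uses 108 of 108 (binding).
By complementary slackness, y = 0 for the non-binding constraint.
Dual feasibility on the basic columns requires 2·y_solder + 1·y_test = 17.5, 5·y_solder + 3·y_test = 47.5.
Solving: y_solder = 5, y_test = 7.5.
Shadow price of solder = 5.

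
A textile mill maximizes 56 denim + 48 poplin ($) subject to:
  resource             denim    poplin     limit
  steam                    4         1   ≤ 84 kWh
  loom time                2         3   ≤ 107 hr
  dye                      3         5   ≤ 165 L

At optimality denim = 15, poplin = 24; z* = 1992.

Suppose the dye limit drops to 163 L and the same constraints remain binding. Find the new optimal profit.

1976

Check each constraint at x*: steam 84/84 (tight); loom time 102/107 (slack 5); dye 165/165 (tight).
Since loom time is not tight, its dual is 0.
From A_Bᵀ y = c: 4·y_steam + 3·y_dye = 56; 1·y_steam + 5·y_dye = 48.
→ y_steam = 8 and y_dye = 8.
Δz = y_dye·Δb = 8 × (-2) = -16, so new z* = 1992 − 16 = 1976.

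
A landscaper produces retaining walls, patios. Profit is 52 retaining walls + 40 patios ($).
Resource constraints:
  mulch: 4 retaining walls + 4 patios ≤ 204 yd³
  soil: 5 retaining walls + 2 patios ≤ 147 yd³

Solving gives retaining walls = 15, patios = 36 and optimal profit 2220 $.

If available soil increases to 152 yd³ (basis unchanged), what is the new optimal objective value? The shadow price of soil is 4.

Δb = 5, so new z* = 2220 + (4)·(5) = 2220 + 20 = 2240.

2240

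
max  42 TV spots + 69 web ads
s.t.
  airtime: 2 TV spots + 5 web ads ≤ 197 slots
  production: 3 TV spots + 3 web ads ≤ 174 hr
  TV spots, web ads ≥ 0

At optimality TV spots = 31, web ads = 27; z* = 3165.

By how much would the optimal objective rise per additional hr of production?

8

At the optimum: airtime uses 197 of 197 (binding); production uses 174 of 174 (binding).
From A_Bᵀ y = c: 2·y_airtime + 3·y_production = 42; 5·y_airtime + 3·y_production = 69.
This yields shadow prices y_airtime = 9, y_production = 8.
Shadow price of production = 8.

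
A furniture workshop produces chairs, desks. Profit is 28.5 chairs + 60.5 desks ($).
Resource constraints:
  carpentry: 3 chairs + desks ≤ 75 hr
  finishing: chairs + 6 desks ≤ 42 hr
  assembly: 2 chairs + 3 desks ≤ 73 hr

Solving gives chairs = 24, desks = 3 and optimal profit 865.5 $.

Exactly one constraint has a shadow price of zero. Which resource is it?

carpentry: 75/75 (binding)
finishing: 42/42 (binding)
assembly: 57/73 (slack 16)
By complementary slackness, a constraint with positive slack has shadow price 0 → assembly.

assembly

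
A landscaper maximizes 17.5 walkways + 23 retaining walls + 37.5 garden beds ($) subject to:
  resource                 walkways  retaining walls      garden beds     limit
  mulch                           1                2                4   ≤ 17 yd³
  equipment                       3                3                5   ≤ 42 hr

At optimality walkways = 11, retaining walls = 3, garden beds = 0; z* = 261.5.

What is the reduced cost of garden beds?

-4.5

Both mulch and equipment are binding at x*.
The binding rows give the dual system: 1·y_mulch + 3·y_equipment = 17.5 and 2·y_mulch + 3·y_equipment = 23.
This yields shadow prices y_mulch = 5.5, y_equipment = 4.
Reduced cost of garden beds: c₃ − yᵀa₃ = 37.5 − (5.5·4 + 4·5) = 37.5 − 42 = -4.5.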